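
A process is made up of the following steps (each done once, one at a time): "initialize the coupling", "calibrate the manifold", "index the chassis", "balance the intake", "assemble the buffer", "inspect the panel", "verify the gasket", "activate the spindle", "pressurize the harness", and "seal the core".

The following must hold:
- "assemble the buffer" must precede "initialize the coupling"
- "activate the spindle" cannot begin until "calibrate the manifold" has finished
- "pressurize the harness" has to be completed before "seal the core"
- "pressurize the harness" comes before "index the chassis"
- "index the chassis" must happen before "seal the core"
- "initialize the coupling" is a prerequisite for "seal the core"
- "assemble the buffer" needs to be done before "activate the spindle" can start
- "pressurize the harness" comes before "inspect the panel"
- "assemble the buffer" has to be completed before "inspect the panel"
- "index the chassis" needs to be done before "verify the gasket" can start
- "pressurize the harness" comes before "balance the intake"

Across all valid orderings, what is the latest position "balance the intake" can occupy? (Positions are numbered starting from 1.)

Nothing depends on "balance the intake", so it can be the final step, position 10.

10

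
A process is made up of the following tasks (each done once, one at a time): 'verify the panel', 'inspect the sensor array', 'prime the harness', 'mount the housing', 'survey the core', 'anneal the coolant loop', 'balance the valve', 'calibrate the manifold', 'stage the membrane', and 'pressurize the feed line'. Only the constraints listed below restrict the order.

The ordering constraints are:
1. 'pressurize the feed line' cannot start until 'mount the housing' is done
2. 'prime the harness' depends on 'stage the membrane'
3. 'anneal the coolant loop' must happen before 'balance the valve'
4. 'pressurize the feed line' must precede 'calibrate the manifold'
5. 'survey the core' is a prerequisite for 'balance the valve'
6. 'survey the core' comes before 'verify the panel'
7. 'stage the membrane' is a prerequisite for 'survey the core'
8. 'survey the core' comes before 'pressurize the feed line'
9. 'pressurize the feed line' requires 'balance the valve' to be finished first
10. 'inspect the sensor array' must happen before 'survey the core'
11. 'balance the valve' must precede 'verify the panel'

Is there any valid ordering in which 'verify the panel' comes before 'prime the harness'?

Yes

No chain of constraints runs from 'prime the harness' to 'verify the panel', so 'prime the harness' is not required to come first.
So a valid ordering placing 'verify the panel' earlier than 'prime the harness' exists.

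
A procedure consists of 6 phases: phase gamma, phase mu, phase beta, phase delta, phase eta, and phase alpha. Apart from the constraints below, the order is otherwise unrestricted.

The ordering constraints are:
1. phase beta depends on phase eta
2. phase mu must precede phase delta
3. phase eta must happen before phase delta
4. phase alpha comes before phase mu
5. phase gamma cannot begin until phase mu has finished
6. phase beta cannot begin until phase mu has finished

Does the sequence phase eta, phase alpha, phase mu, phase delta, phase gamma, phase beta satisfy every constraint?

Yes

Going through the constraints one by one, each required predecessor appears earlier in the sequence than its dependent — e.g. phase eta (position 1) is before phase beta (position 6), as required.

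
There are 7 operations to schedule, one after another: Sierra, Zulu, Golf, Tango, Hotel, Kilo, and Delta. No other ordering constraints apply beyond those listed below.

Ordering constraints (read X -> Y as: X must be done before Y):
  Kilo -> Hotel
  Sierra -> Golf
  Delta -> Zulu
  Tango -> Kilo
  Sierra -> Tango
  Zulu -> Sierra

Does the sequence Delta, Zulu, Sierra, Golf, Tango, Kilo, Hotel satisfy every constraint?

Yes

Every stated constraint is respected: Sierra sits at position 3, ahead of Tango at position 5, and each of the other listed pairs likewise has the predecessor earlier in the sequence.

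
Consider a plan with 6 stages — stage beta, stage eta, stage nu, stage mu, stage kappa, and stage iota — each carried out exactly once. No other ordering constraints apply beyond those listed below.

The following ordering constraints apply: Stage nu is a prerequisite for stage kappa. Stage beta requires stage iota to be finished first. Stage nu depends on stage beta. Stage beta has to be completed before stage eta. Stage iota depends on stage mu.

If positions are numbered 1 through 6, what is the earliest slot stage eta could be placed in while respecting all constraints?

Working backwards through the constraints from stage eta, its full set of required predecessors is stage beta, stage mu, stage iota — 3 of them.
So at minimum 3 stages come before stage eta, putting stage eta no earlier than position 4. That position is achievable by scheduling exactly those predecessors first.

4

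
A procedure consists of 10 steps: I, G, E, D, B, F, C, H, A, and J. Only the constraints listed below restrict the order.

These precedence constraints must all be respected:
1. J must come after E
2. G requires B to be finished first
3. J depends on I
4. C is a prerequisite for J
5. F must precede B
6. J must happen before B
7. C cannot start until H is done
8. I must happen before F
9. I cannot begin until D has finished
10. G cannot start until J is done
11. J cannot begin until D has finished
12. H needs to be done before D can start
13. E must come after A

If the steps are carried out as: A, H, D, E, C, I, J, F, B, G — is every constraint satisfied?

Going through the constraints one by one, each required predecessor appears earlier in the sequence than its dependent — e.g. D (position 3) is before J (position 7), as required.

Yes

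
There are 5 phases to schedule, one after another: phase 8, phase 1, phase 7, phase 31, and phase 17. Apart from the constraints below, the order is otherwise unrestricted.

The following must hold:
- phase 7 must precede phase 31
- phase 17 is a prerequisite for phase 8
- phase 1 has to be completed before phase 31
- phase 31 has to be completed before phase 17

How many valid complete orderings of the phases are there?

2 phases have no prerequisites (phase 1, phase 7), so any of them could come first.
Counting all ways to extend the partial order to a total order gives 2.

2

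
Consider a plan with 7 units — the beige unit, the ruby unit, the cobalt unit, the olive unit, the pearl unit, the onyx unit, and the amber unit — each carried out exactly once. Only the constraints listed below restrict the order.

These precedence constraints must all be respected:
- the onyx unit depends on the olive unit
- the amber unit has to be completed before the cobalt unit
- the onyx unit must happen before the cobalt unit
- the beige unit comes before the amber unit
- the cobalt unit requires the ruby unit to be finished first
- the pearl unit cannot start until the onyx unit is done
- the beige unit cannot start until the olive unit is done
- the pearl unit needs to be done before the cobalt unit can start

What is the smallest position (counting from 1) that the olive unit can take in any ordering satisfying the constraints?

1

The olive unit has no prerequisites at all, so it can go in position 1.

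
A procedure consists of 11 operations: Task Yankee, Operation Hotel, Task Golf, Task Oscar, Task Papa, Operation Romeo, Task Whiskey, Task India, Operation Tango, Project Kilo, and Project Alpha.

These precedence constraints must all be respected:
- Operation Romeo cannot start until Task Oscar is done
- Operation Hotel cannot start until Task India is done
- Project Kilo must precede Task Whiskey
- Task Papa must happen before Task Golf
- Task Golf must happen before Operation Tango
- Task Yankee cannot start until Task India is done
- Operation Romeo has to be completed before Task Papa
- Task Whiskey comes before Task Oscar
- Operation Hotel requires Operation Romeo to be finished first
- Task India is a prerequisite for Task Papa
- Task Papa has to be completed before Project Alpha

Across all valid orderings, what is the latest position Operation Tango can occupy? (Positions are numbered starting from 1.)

Nothing depends on Operation Tango, so it can be the final operation, position 11.

11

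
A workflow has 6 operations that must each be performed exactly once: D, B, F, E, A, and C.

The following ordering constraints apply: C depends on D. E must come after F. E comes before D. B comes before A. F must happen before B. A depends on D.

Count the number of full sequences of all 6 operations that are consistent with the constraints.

F is the only operation with nothing required before it, so every ordering starts there.
Counting all ways to extend the partial order to a total order gives 7.

7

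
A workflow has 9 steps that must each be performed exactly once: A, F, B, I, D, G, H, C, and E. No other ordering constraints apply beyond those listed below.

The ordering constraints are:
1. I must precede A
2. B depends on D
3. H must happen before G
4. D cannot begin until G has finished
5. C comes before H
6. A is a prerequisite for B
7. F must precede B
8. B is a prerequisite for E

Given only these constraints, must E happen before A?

No

In fact the dependencies run the other way: A → B → E.
So E does not have to come before A — it cannot.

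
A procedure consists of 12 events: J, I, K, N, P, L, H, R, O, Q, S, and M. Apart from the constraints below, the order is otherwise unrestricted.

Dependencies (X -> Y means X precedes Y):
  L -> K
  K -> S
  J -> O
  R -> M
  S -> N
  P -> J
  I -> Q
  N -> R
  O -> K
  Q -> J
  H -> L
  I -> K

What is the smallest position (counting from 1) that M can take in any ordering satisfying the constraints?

Every event that must precede M has to come before it. Tracing all chains that end at M, those events are: J, I, K, N, P, L, H, R, O, Q, S — 11 in total.
With 11 mandatory predecessors, the earliest M can sit is position 11+1 = 12, and placing just those 11 first achieves it.

12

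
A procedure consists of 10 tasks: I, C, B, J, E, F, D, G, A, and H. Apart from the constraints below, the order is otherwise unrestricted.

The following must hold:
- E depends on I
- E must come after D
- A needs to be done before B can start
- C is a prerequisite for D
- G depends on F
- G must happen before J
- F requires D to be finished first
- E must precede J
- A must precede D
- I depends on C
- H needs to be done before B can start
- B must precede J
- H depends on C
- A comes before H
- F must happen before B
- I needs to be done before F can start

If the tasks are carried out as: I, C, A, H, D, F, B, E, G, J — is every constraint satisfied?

In the proposed order, I appears before C.
But one of the constraints requires C before I, so this ordering violates it.

No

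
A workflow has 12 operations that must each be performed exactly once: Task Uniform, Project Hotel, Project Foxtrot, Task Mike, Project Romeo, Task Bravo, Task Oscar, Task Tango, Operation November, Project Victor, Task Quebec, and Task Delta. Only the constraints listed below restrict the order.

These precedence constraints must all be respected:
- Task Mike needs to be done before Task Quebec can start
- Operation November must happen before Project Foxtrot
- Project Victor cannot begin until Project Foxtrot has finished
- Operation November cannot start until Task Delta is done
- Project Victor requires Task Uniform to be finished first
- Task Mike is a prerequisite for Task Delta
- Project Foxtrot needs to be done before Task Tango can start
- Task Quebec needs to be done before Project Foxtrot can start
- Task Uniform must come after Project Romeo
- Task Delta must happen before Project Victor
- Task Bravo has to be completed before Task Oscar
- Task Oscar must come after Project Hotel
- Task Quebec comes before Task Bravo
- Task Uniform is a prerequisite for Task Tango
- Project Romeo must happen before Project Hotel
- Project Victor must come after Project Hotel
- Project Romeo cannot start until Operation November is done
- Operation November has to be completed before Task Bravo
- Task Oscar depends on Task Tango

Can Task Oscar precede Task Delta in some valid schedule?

No

There is a dependency chain Task Delta → Operation November → Task Bravo → Task Oscar, so Task Oscar always comes after Task Delta.
So no valid ordering can have Task Oscar before Task Delta.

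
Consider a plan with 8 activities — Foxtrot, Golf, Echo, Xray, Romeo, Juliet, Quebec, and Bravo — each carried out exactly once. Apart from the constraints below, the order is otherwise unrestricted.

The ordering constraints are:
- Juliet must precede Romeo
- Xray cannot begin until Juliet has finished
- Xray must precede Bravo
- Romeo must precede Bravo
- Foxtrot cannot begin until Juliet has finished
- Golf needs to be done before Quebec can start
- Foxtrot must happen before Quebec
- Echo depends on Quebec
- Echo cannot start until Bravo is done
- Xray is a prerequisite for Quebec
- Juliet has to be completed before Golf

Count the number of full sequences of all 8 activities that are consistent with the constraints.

Only Juliet has no prerequisites, so it must go first.
Systematically extending each partial ordering one activity at a time and counting, there are 70 complete orderings.

70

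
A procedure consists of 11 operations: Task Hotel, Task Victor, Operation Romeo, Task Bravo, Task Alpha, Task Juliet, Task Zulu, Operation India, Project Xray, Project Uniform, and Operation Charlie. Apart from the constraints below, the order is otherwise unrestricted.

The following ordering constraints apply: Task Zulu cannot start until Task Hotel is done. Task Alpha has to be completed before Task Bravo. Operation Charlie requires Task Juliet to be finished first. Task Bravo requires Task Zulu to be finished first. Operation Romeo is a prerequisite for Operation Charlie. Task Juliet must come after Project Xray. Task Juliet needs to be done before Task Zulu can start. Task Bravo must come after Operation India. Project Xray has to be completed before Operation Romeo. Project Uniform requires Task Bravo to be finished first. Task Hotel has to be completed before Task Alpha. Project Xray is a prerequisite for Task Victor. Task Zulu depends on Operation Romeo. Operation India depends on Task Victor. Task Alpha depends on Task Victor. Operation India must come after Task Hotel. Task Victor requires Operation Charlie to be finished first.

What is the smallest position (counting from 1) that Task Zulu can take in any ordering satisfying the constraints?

5

Working backwards through the constraints from Task Zulu, its full set of required predecessors is Task Hotel, Operation Romeo, Task Juliet, Project Xray — 4 of them.
With 4 mandatory predecessors, the earliest Task Zulu can sit is position 4+1 = 5, and placing just those 4 first achieves it.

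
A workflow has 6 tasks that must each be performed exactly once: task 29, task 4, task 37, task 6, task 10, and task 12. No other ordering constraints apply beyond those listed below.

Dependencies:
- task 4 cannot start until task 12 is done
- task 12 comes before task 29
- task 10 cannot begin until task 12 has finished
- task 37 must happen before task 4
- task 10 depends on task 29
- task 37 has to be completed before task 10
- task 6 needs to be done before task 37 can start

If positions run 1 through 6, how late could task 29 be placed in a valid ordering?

5

The only task forced after task 29 (directly or by a chain) is task 10.
With 1 mandatory successor out of 6 tasks total, the latest slot for task 29 is 6−1 = 5, and it's reachable by doing all non-successors before task 29.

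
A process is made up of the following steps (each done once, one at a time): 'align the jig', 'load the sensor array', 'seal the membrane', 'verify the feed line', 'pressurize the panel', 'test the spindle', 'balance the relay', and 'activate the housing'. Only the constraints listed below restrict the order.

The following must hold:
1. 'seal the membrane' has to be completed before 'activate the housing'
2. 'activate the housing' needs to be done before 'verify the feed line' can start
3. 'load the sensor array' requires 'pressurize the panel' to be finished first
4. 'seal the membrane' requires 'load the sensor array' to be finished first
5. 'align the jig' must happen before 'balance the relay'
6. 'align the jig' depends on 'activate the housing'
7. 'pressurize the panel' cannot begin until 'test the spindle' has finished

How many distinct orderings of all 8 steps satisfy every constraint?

Only 'test the spindle' has no prerequisites, so it must go first.
Enumerating by repeatedly choosing an available step (one whose prerequisites are all placed) gives 3 distinct complete orderings.

3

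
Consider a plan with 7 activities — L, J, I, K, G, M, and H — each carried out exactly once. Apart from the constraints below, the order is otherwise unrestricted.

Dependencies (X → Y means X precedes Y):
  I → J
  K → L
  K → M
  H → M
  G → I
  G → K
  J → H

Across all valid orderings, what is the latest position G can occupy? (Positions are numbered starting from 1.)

1

Following every chain forward from G, the activities that must come later are L, J, I, K, M, H — 6 of them.
With 6 mandatory successors out of 7 activities total, the latest slot for G is 7−6 = 1, and it's reachable by doing all non-successors before G.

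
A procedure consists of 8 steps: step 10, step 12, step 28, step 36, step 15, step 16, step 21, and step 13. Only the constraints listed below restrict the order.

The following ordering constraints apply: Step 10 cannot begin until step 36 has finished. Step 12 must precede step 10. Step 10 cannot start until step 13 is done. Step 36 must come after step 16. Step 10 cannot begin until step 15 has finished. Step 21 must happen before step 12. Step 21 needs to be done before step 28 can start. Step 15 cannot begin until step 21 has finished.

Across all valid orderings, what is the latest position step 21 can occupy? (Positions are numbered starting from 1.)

The steps that are forced after step 21, directly or by a chain of constraints, are step 10, step 12, step 28, step 15. That's 4 steps.
With 4 mandatory successors out of 8 steps total, the latest slot for step 21 is 8−4 = 4, and it's reachable by doing all non-successors before step 21.

4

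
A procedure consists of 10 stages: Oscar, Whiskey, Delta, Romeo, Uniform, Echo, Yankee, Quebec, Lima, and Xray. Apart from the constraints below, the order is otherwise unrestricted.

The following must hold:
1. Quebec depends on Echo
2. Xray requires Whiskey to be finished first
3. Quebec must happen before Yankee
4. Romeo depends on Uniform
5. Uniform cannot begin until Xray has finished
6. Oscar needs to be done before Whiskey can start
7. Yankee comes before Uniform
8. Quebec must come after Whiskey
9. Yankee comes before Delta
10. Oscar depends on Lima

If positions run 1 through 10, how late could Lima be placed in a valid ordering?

Following every chain forward from Lima, the stages that must come later are Oscar, Whiskey, Delta, Romeo, Uniform, Yankee, Quebec, Xray — 8 of them.
So at least 8 stages follow Lima, putting Lima no later than position 2. That position is achievable by scheduling everything else first.

2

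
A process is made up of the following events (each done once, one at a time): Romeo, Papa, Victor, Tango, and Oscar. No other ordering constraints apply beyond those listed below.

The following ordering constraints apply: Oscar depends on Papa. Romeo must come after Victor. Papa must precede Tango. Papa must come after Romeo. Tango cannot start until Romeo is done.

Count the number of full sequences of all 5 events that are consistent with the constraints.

Only Victor has no prerequisites, so it must go first.
Counting all ways to extend the partial order to a total order gives 2.

2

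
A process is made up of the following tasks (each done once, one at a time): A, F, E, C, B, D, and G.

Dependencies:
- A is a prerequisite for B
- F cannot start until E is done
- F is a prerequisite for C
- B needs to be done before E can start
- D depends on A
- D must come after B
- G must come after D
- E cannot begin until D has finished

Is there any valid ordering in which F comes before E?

The constraints give a chain E → F, which forces E before F.
So no valid ordering can have F before E.

No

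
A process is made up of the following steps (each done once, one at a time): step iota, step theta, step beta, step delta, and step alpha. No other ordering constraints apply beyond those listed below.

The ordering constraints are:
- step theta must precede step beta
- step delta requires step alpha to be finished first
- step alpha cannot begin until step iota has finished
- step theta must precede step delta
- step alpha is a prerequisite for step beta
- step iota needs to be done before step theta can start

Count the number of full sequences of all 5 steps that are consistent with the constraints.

4

Step iota is the only step with nothing required before it, so every ordering starts there.
Counting all ways to extend the partial order to a total order gives 4.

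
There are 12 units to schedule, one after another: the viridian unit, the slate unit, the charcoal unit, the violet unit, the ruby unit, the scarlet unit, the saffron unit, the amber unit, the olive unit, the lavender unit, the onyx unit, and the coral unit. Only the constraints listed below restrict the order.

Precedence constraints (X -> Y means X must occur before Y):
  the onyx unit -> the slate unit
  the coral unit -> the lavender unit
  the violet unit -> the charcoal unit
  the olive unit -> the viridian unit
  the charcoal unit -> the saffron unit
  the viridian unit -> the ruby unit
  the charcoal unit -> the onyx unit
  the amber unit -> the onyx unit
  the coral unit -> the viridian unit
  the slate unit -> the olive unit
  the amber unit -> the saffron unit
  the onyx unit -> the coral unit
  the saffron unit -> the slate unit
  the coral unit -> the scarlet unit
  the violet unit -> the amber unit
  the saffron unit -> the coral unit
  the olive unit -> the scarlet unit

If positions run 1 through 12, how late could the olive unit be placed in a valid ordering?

The units that are forced after the olive unit, directly or by a chain of constraints, are the viridian unit, the ruby unit, the scarlet unit. That's 3 units.
With 3 mandatory successors out of 12 units total, the latest slot for the olive unit is 12−3 = 9, and it's reachable by doing all non-successors before the olive unit.

9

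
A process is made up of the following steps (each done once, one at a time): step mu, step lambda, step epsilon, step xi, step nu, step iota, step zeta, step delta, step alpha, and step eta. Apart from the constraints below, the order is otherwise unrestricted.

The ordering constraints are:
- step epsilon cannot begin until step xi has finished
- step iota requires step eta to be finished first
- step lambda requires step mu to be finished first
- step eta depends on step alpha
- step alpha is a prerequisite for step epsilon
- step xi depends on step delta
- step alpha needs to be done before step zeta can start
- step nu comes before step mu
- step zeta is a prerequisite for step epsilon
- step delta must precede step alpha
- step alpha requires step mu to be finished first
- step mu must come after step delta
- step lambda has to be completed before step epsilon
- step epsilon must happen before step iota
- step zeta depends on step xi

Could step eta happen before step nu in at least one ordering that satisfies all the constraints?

Following step nu → step mu → step alpha → step eta, step nu must precede step eta in every valid ordering.
So no valid ordering can have step eta before step nu.

No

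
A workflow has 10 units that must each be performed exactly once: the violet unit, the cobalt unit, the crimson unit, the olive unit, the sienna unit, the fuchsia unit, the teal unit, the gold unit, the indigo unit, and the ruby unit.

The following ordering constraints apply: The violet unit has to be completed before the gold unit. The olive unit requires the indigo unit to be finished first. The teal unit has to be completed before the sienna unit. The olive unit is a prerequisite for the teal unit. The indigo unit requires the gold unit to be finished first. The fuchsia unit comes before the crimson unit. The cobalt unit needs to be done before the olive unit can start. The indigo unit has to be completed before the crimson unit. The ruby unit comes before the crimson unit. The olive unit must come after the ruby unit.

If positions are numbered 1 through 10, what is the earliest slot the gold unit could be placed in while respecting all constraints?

Working backwards through the constraints from the gold unit, its only required predecessor is the violet unit.
With 1 mandatory predecessor, the earliest the gold unit can sit is position 1+1 = 2, and placing just that one first achieves it.

2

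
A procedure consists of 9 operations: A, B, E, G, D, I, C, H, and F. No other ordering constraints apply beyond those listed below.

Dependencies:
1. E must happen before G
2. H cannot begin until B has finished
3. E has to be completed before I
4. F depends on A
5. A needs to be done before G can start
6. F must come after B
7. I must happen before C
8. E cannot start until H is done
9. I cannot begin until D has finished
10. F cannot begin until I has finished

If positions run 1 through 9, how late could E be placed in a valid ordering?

5

Following every chain forward from E, the operations that must come later are G, I, C, F — 4 of them.
So at least 4 operations follow E, putting E no later than position 5. That position is achievable by scheduling everything else first.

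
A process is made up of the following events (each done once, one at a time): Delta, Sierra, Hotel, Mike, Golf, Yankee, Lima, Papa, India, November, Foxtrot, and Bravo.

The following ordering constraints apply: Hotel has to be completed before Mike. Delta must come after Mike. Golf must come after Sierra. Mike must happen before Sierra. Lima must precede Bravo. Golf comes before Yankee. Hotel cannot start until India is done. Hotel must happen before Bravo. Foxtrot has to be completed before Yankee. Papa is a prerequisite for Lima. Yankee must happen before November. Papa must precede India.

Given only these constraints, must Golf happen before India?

No

The constraints actually force India before Golf (via India → Hotel → Mike → Sierra → Golf), not the other way around.
So Golf never precedes India.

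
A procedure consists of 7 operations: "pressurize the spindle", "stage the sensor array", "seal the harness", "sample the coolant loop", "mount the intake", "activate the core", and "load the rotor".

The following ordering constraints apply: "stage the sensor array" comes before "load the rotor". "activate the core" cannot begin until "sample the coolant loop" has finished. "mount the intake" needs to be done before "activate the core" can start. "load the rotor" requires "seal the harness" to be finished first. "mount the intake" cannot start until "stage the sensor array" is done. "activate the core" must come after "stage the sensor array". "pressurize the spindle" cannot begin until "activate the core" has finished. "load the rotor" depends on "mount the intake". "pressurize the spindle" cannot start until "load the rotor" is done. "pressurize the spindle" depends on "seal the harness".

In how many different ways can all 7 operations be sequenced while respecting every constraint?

3 operations have no prerequisites ("stage the sensor array", "seal the harness", "sample the coolant loop"), so any of them could come first.
Systematically extending each partial ordering one operation at a time and counting, there are 30 complete orderings.

30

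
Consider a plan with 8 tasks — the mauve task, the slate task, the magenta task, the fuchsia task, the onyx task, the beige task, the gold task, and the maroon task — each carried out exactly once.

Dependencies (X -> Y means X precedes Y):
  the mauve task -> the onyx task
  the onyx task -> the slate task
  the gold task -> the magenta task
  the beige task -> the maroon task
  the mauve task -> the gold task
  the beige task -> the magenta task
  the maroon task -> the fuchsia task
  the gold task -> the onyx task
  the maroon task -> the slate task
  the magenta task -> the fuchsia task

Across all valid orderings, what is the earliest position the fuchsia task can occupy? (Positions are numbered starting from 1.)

The tasks that are forced before the fuchsia task, directly or transitively, are the mauve task, the magenta task, the beige task, the gold task, the maroon task. That's 5 tasks.
With 5 mandatory predecessors, the earliest the fuchsia task can sit is position 5+1 = 6, and placing just those 5 first achieves it.

6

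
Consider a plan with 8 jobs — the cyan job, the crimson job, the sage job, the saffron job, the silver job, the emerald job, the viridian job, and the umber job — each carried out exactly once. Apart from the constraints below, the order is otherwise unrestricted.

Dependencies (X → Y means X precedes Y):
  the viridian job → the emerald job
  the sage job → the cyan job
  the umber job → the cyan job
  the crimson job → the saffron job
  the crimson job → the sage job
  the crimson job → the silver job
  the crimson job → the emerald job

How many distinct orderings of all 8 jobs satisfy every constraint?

The jobs with no prerequisites are the crimson job, the viridian job, the umber job; any of them can be placed first.
Counting all ways to extend the partial order to a total order gives 1380.

1380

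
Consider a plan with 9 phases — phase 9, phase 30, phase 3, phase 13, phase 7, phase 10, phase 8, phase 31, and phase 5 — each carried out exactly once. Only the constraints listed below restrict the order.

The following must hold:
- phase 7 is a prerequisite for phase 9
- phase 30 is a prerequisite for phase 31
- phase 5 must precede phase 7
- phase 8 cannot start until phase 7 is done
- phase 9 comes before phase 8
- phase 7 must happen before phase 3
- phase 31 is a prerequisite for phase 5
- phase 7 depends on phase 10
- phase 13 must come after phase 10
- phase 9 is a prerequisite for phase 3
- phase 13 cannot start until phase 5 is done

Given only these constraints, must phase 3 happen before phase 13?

No

Nothing in the constraints links phase 3 and phase 13; they are unordered relative to each other.
A valid ordering placing phase 13 before phase 3 exists, so the answer is no.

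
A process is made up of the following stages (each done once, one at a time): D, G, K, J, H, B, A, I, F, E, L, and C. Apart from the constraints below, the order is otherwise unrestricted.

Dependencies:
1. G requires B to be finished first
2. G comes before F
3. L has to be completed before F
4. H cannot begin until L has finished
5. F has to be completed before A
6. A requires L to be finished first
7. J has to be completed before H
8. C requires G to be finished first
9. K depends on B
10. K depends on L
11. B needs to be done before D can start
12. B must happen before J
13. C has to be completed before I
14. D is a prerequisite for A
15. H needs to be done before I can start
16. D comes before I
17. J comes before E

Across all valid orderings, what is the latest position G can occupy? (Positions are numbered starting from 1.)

8

The stages that are forced after G, directly or by a chain of constraints, are A, I, F, C. That's 4 stages.
With 4 mandatory successors out of 12 stages total, the latest slot for G is 12−4 = 8, and it's reachable by doing all non-successors before G.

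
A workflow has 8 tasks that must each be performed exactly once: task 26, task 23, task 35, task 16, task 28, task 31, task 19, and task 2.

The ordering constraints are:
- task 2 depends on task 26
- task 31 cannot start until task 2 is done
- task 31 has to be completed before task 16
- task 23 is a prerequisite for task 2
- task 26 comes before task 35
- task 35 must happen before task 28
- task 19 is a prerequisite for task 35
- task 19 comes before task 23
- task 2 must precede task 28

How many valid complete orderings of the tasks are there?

2 tasks have no prerequisites (task 26, task 19), so any of them could come first.
Counting all ways to extend the partial order to a total order gives 33.

33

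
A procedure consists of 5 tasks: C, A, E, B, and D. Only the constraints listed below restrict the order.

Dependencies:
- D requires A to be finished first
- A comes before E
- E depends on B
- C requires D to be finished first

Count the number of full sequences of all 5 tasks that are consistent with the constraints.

2 tasks have no prerequisites (A, B), so any of them could come first.
Counting all ways to extend the partial order to a total order gives 9.

9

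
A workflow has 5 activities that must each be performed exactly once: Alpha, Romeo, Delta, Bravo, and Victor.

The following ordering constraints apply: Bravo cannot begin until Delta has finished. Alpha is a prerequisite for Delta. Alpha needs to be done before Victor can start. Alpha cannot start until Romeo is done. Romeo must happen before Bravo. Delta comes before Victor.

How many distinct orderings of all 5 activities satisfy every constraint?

Romeo is the only activity with nothing required before it, so every ordering starts there.
Systematically extending each partial ordering one activity at a time and counting, there are 2 complete orderings.

2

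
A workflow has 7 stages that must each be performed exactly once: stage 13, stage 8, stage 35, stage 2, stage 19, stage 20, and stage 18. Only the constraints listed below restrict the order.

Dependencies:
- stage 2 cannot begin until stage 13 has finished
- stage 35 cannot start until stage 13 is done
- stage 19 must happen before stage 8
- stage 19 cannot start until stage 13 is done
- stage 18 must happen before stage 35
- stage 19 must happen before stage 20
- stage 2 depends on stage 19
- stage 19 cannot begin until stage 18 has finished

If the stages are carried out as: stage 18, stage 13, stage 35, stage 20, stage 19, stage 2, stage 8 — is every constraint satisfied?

No

The sequence places stage 20 ahead of stage 19.
Since stage 19 is required before stage 20, the ordering is invalid.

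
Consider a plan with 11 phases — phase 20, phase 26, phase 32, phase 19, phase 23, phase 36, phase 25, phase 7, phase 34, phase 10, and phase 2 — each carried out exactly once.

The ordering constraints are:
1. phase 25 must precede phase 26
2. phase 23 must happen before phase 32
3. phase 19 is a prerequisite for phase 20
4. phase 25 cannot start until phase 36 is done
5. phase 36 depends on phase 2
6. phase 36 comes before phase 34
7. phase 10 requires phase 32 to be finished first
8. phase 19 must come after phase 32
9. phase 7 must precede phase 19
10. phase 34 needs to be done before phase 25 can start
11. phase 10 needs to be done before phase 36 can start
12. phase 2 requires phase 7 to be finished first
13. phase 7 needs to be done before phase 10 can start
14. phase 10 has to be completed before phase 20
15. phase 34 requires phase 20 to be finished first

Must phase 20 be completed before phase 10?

No

The constraints actually force phase 10 before phase 20 (via phase 10 → phase 20), not the other way around.
So phase 20 does not have to come before phase 10 — it cannot.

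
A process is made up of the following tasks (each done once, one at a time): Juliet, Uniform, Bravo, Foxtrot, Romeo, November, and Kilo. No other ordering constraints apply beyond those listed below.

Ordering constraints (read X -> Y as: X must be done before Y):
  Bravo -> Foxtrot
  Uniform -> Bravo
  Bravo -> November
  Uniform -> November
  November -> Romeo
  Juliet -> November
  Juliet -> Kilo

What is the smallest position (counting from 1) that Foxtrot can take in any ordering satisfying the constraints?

Working backwards through the constraints from Foxtrot, its full set of required predecessors is Uniform, Bravo — 2 of them.
So at minimum 2 tasks come before Foxtrot, putting Foxtrot no earlier than position 3. That position is achievable by scheduling exactly those predecessors first.

3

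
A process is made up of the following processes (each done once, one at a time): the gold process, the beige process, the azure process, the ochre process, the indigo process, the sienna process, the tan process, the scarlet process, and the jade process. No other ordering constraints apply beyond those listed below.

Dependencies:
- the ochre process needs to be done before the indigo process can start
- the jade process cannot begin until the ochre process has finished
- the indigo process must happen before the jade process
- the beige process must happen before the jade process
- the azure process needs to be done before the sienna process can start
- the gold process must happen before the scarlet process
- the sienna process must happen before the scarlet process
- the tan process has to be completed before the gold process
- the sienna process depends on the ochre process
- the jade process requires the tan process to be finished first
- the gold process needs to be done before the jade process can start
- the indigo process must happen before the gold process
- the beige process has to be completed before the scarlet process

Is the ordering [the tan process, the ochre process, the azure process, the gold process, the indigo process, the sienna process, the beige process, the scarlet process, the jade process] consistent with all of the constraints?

No

Here the indigo process comes after the gold process.
Since the indigo process is required before the gold process, the ordering is invalid.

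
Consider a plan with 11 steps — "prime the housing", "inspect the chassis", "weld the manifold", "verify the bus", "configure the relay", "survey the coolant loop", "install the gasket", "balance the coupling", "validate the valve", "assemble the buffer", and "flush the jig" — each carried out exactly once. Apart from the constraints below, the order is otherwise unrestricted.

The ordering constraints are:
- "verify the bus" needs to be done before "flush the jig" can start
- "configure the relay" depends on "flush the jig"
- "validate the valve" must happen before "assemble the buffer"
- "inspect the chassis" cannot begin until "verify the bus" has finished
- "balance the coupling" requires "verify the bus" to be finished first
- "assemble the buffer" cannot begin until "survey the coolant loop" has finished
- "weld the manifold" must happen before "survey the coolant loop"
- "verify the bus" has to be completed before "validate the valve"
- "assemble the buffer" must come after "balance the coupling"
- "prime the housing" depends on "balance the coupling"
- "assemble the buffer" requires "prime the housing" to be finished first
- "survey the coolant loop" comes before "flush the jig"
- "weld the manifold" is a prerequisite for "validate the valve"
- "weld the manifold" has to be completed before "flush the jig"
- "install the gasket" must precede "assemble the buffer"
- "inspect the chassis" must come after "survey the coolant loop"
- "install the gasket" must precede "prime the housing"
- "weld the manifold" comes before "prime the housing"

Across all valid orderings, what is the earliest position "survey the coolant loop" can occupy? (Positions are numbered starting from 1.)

Working backwards through the constraints from "survey the coolant loop", its only required predecessor is "weld the manifold".
With 1 mandatory predecessor, the earliest "survey the coolant loop" can sit is position 1+1 = 2, and placing just that one first achieves it.

2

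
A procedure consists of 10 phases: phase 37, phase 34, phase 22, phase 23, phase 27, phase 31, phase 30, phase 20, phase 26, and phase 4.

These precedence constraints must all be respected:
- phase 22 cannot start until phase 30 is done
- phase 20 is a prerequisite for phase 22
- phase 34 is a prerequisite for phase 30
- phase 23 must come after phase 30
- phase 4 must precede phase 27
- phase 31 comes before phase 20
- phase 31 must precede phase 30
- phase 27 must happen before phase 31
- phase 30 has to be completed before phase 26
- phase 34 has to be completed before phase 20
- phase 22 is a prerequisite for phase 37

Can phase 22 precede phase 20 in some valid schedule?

There is a dependency chain phase 20 → phase 22, so phase 22 always comes after phase 20.
Hence phase 22 can never be scheduled before phase 20.

No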